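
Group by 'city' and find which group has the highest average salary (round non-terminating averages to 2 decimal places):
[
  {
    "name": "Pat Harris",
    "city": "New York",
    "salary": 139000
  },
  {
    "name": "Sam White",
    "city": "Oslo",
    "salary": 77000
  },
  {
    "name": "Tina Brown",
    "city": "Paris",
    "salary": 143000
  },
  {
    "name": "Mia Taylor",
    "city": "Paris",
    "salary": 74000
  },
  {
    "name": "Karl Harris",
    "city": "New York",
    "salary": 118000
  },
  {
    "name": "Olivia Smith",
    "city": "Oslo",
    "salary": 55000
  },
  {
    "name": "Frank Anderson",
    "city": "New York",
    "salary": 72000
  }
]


Group by: city

Groups:
  New York: 3 people, avg salary = 329000/3 ≈ $109666.67
  Oslo: 2 people, avg salary = 132000/2 = $66000
  Paris: 2 people, avg salary = 217000/2 = $108500

Highest average salary: New York (≈$109666.67)

New York (≈$109666.67)


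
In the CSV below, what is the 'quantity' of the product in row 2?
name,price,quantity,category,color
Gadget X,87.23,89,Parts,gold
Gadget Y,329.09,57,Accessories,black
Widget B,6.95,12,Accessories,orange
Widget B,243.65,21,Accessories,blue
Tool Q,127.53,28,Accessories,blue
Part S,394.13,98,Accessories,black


Query: Row 2 ('Gadget Y'), column 'quantity'
Value: 57

57


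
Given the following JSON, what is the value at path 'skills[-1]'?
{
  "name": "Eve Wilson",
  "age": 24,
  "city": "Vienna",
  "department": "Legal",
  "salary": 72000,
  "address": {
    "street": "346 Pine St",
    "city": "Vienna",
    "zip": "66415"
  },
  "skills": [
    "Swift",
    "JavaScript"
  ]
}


Query: skills[-1]
Path: skills -> last element
Value: JavaScript

JavaScript


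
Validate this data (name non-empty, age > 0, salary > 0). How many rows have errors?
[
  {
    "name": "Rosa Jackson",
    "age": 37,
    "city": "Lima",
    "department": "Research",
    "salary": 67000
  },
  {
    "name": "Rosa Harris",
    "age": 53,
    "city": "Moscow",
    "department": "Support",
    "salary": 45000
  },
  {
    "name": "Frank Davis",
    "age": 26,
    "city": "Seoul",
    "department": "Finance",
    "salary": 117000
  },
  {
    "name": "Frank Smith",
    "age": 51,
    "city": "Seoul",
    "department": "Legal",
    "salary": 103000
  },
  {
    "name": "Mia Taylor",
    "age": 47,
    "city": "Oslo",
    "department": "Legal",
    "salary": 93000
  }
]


Validating 5 records:
Rules: name non-empty, age > 0, salary > 0

  Row 1 (Rosa Jackson): OK
  Row 2 (Rosa Harris): OK
  Row 3 (Frank Davis): OK
  Row 4 (Frank Smith): OK
  Row 5 (Mia Taylor): OK

Total errors: 0

0 errors


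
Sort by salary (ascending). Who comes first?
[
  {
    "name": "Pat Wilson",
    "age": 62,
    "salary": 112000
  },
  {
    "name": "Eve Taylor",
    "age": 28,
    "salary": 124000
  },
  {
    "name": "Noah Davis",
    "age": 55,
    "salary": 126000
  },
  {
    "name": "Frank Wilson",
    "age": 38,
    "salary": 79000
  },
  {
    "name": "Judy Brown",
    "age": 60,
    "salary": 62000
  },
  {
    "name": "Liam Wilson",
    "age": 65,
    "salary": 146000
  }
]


Sort by: salary (ascending)

Sorted order:
  1. Judy Brown (salary = 62000)
  2. Frank Wilson (salary = 79000)
  3. Pat Wilson (salary = 112000)
  4. Eve Taylor (salary = 124000)
  5. Noah Davis (salary = 126000)
  6. Liam Wilson (salary = 146000)

First: Judy Brown

Judy Brown


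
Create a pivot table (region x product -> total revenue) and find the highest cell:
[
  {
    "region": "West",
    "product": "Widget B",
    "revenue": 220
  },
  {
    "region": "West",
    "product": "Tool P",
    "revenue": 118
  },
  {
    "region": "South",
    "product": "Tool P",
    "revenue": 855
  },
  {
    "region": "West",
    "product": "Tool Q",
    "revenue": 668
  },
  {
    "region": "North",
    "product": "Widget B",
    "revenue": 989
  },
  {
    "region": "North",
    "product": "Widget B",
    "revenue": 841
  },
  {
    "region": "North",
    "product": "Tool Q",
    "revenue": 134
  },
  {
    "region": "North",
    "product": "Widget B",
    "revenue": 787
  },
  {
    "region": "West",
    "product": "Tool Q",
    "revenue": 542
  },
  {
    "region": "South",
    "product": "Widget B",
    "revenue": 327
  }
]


Pivot: region (rows) x product (columns) -> total revenue

     Tool P        Tool Q        Widget B    
North            0           134          2617  
South          855             0           327  
West           118          1210           220  

Highest: North / Widget B = $2617

North / Widget B = $2617


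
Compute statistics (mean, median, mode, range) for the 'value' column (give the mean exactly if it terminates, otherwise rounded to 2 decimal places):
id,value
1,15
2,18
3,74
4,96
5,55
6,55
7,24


Data: [15, 18, 74, 96, 55, 55, 24]
Count: 7
Sum: 337
Mean: 337/7 ≈ 48.14 (rounded to 2 decimal places)
Sorted: [15, 18, 24, 55, 55, 74, 96]
Median: 55.0
Mode: 55 (2 times)
Range: 96 - 15 = 81
Min: 15, Max: 96

mean≈48.14, median=55.0, mode=55, range=81


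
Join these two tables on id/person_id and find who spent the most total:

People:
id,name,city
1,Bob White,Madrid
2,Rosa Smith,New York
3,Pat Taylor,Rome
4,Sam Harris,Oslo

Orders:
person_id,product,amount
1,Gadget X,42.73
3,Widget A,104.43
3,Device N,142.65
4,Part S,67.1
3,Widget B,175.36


Join on: people.id = orders.person_id

Joined rows:
  Bob White (Madrid) bought Gadget X for $42.73
  Pat Taylor (Rome) bought Widget A for $104.43
  Pat Taylor (Rome) bought Device N for $142.65
  Sam Harris (Oslo) bought Part S for $67.1
  Pat Taylor (Rome) bought Widget B for $175.36

Total per person:
  Pat Taylor: $422.44
  Sam Harris: $67.10
  Bob White: $42.73

Top spender: Pat Taylor ($422.44)

Pat Taylor ($422.44)


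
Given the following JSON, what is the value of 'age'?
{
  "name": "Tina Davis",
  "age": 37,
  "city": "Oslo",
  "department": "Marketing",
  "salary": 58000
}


Looking up field 'age'
Value: 37

37


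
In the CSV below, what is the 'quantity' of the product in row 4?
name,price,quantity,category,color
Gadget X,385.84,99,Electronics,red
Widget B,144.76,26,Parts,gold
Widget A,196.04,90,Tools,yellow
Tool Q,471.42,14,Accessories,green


Query: Row 4 ('Tool Q'), column 'quantity'
Value: 14

14


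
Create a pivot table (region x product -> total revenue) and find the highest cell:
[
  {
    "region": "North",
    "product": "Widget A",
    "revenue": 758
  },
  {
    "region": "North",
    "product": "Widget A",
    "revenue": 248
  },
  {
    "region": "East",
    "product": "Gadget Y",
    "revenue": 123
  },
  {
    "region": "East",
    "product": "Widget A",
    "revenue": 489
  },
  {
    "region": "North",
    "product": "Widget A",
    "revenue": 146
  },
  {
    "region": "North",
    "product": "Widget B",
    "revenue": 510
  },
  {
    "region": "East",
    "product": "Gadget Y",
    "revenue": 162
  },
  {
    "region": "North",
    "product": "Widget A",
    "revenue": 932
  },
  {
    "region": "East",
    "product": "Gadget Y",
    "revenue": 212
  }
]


Pivot: region (rows) x product (columns) -> total revenue

     Gadget Y      Widget A      Widget B    
East           497           489             0  
North            0          2084           510  

Highest: North / Widget A = $2084

North / Widget A = $2084


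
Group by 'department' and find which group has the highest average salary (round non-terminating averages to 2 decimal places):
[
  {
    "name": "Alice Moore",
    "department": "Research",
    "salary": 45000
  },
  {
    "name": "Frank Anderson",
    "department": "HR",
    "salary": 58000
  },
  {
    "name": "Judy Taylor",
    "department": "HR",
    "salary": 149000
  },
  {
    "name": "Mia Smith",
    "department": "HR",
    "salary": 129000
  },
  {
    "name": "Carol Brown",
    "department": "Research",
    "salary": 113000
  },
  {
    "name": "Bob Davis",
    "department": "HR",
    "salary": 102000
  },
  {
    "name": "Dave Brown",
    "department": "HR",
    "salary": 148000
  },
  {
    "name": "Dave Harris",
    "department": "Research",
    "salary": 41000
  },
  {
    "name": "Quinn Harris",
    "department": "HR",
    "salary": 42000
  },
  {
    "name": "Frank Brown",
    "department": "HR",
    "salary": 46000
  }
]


Group by: department

Groups:
  HR: 7 people, avg salary = 674000/7 ≈ $96285.71
  Research: 3 people, avg salary = 199000/3 ≈ $66333.33

Highest average salary: HR (≈$96285.71)

HR (≈$96285.71)


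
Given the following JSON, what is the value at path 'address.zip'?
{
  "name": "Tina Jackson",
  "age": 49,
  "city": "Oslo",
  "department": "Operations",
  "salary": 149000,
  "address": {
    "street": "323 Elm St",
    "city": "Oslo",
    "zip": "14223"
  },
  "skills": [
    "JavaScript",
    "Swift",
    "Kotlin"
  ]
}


Query: address.zip
Path: address -> zip
Value: 14223

14223


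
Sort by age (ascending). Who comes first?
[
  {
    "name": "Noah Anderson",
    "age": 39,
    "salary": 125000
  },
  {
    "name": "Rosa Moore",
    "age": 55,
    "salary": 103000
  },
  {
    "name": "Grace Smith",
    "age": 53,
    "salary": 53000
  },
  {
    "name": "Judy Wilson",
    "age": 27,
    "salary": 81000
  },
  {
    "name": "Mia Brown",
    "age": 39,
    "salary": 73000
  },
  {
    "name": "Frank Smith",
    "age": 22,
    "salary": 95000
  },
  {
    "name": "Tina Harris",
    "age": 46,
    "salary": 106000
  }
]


Sort by: age (ascending)

Sorted order:
  1. Frank Smith (age = 22)
  2. Judy Wilson (age = 27)
  3. Noah Anderson (age = 39)
  4. Mia Brown (age = 39)
  5. Tina Harris (age = 46)
  6. Grace Smith (age = 53)
  7. Rosa Moore (age = 55)

First: Frank Smith

Frank Smith


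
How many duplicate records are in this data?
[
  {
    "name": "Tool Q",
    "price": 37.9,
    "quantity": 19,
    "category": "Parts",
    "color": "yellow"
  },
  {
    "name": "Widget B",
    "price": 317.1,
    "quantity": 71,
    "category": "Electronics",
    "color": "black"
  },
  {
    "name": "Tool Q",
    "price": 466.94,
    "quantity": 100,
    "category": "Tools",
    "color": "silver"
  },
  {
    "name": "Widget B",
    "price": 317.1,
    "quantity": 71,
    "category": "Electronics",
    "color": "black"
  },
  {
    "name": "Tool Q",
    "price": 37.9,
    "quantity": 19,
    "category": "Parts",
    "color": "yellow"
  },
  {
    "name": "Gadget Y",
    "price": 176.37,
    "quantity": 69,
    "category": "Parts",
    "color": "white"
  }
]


Checking 6 records for duplicates:

  Row 1: Tool Q ($37.9, qty 19)
  Row 2: Widget B ($317.1, qty 71)
  Row 3: Tool Q ($466.94, qty 100)
  Row 4: Widget B ($317.1, qty 71) <-- DUPLICATE
  Row 5: Tool Q ($37.9, qty 19) <-- DUPLICATE
  Row 6: Gadget Y ($176.37, qty 69)

Duplicates found: 2
Unique records: 4

2 duplicates, 4 unique


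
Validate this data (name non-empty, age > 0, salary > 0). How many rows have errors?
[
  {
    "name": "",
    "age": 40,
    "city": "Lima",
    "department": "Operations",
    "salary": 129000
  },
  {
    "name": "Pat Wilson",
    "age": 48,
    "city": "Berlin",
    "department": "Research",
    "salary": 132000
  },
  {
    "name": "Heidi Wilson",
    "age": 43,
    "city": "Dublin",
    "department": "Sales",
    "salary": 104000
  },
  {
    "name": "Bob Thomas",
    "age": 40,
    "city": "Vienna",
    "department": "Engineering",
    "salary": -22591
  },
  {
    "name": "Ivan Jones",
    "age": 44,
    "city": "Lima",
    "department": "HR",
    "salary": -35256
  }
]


Validating 5 records:
Rules: name non-empty, age > 0, salary > 0

  Row 1 (???): empty name
  Row 2 (Pat Wilson): OK
  Row 3 (Heidi Wilson): OK
  Row 4 (Bob Thomas): negative salary: -22591
  Row 5 (Ivan Jones): negative salary: -35256

Total errors: 3

3 errors


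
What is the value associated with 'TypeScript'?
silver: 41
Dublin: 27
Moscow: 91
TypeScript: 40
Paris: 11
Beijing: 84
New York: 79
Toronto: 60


Looking up key 'TypeScript'
Value: 40

40


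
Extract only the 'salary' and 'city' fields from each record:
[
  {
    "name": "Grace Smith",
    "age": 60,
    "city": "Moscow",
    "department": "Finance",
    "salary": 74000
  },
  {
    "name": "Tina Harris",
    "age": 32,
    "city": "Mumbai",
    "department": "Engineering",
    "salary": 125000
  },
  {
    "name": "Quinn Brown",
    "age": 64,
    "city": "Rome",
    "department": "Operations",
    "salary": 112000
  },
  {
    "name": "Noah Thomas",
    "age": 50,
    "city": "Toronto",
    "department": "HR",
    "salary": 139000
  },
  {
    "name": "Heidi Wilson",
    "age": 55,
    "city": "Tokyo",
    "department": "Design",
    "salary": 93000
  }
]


Original: 5 records with fields: name, age, city, department, salary
Keep: ['salary', 'city']
Drop: ['name', 'age', 'department']
Result: 5 records, 2 fields each

[
  {
    "salary": 74000,
    "city": "Moscow"
  },
  {
    "salary": 125000,
    "city": "Mumbai"
  },
  {
    "salary": 112000,
    "city": "Rome"
  },
  {
    "salary": 139000,
    "city": "Toronto"
  },
  {
    "salary": 93000,
    "city": "Tokyo"
  }
]


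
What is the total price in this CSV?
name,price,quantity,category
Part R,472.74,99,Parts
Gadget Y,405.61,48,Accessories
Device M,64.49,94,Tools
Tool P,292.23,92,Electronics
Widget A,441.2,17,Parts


Computing total price:
Values: [472.74, 405.61, 64.49, 292.23, 441.2]
Sum = 1676.27

1676.27


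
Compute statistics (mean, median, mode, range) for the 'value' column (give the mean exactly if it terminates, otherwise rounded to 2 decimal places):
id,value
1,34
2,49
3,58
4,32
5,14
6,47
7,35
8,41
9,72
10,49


Data: [34, 49, 58, 32, 14, 47, 35, 41, 72, 49]
Count: 10
Sum: 431
Mean: 431/10 = 43.1
Sorted: [14, 32, 34, 35, 41, 47, 49, 49, 58, 72]
Median: 44.0
Mode: 49 (2 times)
Range: 72 - 14 = 58
Min: 14, Max: 72

mean=43.1, median=44.0, mode=49, range=58


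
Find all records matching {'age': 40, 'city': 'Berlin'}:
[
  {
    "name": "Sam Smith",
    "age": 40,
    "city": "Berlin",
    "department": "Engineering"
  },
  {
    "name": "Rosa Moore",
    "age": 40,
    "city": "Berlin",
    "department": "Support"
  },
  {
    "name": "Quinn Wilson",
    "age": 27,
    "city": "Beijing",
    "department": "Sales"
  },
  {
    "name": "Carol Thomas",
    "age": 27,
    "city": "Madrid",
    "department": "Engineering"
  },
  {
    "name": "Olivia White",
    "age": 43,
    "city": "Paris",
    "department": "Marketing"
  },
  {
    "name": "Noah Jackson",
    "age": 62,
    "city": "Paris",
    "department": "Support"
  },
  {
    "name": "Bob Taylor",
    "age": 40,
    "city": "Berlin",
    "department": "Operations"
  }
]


Search criteria: {'age': 40, 'city': 'Berlin'}

Checking 7 records:
  Sam Smith: {age: 40, city: Berlin} <-- MATCH
  Rosa Moore: {age: 40, city: Berlin} <-- MATCH
  Quinn Wilson: {age: 27, city: Beijing}
  Carol Thomas: {age: 27, city: Madrid}
  Olivia White: {age: 43, city: Paris}
  Noah Jackson: {age: 62, city: Paris}
  Bob Taylor: {age: 40, city: Berlin} <-- MATCH

Matches: ["Sam Smith", "Rosa Moore", "Bob Taylor"]

["Sam Smith", "Rosa Moore", "Bob Taylor"]


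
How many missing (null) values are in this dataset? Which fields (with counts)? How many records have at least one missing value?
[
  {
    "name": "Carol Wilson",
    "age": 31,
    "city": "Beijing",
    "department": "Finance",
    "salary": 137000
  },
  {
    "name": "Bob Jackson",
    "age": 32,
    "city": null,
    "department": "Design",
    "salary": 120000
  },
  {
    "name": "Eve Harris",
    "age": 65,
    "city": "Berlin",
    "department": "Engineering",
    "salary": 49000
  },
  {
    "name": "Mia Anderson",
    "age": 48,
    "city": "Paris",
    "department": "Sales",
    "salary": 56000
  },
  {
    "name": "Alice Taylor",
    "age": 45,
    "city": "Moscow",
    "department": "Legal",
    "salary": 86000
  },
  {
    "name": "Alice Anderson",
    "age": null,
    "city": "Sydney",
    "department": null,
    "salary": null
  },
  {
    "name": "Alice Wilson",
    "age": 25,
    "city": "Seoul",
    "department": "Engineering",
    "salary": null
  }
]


Checking for missing (null) values in 7 records:

  Carol Wilson: complete
  Bob Jackson: city
  Eve Harris: complete
  Mia Anderson: complete
  Alice Taylor: complete
  Alice Anderson: age, department, salary
  Alice Wilson: salary

Per field:
  name: 0 missing
  age: 1 missing
  city: 1 missing
  department: 1 missing
  salary: 2 missing

Total missing values: 5
Records with any missing: 3

5 missing values (age: 1, city: 1, department: 1, salary: 2); 3 incomplete records


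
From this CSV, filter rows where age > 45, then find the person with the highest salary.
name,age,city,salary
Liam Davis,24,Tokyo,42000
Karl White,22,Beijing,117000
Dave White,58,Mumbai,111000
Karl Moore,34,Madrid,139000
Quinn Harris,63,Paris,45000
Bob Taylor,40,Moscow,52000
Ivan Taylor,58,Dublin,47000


Filter: age > 45
Sort by: salary (descending)

Filtered records (3):
  Dave White, age 58, salary $111000
  Ivan Taylor, age 58, salary $47000
  Quinn Harris, age 63, salary $45000

Highest salary: Dave White ($111000)

Dave White


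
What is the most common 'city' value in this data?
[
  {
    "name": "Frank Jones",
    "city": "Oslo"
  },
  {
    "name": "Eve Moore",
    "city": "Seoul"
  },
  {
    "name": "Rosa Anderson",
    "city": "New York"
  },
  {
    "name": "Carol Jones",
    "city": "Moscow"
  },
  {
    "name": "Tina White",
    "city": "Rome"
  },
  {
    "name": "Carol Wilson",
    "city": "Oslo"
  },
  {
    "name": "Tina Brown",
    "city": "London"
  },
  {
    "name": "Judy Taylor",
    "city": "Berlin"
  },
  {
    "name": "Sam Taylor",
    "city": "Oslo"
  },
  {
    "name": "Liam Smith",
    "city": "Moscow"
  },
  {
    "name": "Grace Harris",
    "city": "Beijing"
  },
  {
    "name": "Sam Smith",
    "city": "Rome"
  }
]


Counting 'city' values across 12 records:

  Oslo: 3 ###
  Moscow: 2 ##
  Rome: 2 ##
  Seoul: 1 #
  New York: 1 #
  London: 1 #
  Berlin: 1 #
  Beijing: 1 #

Most common: Oslo (3 times)

Oslo (3 times)


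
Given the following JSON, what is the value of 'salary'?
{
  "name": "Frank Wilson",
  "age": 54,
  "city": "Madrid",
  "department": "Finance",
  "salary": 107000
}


Looking up field 'salary'
Value: 107000

107000


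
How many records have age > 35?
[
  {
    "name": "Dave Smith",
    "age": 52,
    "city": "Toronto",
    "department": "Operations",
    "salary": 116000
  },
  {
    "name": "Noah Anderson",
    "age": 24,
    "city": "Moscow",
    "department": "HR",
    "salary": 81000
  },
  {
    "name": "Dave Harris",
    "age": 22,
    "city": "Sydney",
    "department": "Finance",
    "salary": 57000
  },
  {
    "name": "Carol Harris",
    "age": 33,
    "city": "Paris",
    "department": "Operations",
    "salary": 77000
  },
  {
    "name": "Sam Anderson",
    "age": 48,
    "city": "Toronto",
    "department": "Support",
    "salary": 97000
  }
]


Data: 5 records
Condition: age > 35

Checking each record:
  Dave Smith: 52 MATCH
  Noah Anderson: 24
  Dave Harris: 22
  Carol Harris: 33
  Sam Anderson: 48 MATCH

Count: 2

2


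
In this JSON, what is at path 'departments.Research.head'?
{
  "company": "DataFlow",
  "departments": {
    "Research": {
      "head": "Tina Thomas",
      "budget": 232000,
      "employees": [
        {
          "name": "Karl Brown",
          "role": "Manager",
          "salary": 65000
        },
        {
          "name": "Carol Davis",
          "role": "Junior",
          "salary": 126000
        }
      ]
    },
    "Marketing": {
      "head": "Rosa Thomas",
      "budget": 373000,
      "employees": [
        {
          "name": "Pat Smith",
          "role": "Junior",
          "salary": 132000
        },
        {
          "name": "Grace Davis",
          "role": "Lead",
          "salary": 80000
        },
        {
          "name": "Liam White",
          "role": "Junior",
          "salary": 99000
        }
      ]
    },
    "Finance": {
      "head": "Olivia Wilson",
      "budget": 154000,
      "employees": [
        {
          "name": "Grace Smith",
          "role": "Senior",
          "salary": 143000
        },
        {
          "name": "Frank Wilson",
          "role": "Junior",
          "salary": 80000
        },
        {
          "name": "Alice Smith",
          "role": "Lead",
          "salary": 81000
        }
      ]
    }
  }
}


Path: departments.Research.head

Navigate:
  -> departments
  -> Research
  -> head = 'Tina Thomas'

Tina Thomas


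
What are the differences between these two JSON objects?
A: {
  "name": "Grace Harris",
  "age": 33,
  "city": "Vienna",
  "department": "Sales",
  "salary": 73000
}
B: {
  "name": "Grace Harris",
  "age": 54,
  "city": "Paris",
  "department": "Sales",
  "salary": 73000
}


Comparing each field (in key order):
  name: same
  age: DIFFERENT
  city: DIFFERENT
  department: same
  salary: same
Differences:
  age: 33 -> 54
  city: Vienna -> Paris

2 field(s) changed

2 changes: age, city


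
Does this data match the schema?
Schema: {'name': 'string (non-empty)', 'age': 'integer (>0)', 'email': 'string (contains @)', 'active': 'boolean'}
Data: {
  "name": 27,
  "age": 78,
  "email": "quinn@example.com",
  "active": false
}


Validating each field against schema:
  name: FAIL (27 is not a string)
  age: OK (positive integer)
  email: OK (string with @)
  active: OK (boolean)

Result: INVALID (1 error: name)

INVALID (1 error: name)


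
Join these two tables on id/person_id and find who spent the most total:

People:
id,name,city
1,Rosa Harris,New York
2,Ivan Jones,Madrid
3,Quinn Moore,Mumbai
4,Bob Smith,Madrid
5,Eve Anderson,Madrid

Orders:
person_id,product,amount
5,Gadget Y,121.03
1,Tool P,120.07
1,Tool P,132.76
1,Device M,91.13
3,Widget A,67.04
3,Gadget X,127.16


Join on: people.id = orders.person_id

Joined rows:
  Eve Anderson (Madrid) bought Gadget Y for $121.03
  Rosa Harris (New York) bought Tool P for $120.07
  Rosa Harris (New York) bought Tool P for $132.76
  Rosa Harris (New York) bought Device M for $91.13
  Quinn Moore (Mumbai) bought Widget A for $67.04
  Quinn Moore (Mumbai) bought Gadget X for $127.16

Total per person:
  Rosa Harris: $343.96
  Quinn Moore: $194.20
  Eve Anderson: $121.03

Top spender: Rosa Harris ($343.96)

Rosa Harris ($343.96)


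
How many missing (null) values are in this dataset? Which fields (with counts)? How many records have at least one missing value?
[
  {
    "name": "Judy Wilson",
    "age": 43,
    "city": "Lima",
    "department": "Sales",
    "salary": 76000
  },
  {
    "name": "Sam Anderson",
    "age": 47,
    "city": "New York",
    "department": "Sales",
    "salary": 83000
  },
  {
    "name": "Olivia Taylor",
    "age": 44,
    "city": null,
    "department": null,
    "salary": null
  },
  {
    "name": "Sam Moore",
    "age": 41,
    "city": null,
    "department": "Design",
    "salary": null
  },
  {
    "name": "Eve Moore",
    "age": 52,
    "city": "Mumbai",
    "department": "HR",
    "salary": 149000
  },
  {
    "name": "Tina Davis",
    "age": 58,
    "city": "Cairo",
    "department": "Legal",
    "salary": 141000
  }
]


Checking for missing (null) values in 6 records:

  Judy Wilson: complete
  Sam Anderson: complete
  Olivia Taylor: city, department, salary
  Sam Moore: city, salary
  Eve Moore: complete
  Tina Davis: complete

Per field:
  name: 0 missing
  age: 0 missing
  city: 2 missing
  department: 1 missing
  salary: 2 missing

Total missing values: 5
Records with any missing: 2

5 missing values (city: 2, department: 1, salary: 2); 2 incomplete records


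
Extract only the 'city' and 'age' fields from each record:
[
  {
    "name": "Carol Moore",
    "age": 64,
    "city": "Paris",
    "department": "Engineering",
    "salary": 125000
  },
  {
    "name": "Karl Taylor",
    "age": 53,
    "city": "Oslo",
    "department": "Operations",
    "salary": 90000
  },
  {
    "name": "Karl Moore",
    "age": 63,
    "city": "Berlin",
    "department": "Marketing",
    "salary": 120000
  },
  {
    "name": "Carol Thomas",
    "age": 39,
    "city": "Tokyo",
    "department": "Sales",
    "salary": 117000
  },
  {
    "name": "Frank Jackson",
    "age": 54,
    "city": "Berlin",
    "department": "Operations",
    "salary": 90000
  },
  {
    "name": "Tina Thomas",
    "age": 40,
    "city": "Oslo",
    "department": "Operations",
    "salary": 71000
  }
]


Original: 6 records with fields: name, age, city, department, salary
Keep: ['city', 'age']
Drop: ['name', 'department', 'salary']
Result: 6 records, 2 fields each

[
  {
    "city": "Paris",
    "age": 64
  },
  {
    "city": "Oslo",
    "age": 53
  },
  {
    "city": "Berlin",
    "age": 63
  },
  {
    "city": "Tokyo",
    "age": 39
  },
  {
    "city": "Berlin",
    "age": 54
  },
  {
    "city": "Oslo",
    "age": 40
  }
]


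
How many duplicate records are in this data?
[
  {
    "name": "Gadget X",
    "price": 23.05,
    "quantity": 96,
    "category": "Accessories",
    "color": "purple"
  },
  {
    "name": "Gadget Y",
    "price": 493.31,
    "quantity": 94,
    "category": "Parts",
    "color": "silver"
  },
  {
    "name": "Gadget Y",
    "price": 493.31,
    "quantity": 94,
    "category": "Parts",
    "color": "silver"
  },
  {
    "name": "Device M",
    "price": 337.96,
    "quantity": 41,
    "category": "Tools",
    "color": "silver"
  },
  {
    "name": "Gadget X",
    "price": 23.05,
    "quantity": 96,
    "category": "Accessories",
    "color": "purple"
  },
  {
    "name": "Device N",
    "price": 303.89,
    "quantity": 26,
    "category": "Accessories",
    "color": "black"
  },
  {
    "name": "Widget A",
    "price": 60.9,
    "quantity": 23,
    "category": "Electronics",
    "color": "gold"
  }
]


Checking 7 records for duplicates:

  Row 1: Gadget X ($23.05, qty 96)
  Row 2: Gadget Y ($493.31, qty 94)
  Row 3: Gadget Y ($493.31, qty 94) <-- DUPLICATE
  Row 4: Device M ($337.96, qty 41)
  Row 5: Gadget X ($23.05, qty 96) <-- DUPLICATE
  Row 6: Device N ($303.89, qty 26)
  Row 7: Widget A ($60.9, qty 23)

Duplicates found: 2
Unique records: 5

2 duplicates, 5 unique


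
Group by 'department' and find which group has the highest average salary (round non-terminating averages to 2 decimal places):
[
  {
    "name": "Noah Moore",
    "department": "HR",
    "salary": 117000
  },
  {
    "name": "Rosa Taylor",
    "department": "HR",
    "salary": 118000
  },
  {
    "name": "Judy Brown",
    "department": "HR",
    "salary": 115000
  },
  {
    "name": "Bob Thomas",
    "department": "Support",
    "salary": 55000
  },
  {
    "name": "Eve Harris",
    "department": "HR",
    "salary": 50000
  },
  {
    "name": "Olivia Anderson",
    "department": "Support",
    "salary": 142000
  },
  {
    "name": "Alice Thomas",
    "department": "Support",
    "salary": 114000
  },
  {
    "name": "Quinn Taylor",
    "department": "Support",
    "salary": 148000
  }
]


Group by: department

Groups:
  HR: 4 people, avg salary = 400000/4 = $100000
  Support: 4 people, avg salary = 459000/4 = $114750

Highest average salary: Support ($114750)

Support ($114750)


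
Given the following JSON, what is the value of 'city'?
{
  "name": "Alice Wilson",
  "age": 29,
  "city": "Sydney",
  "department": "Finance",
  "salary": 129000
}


Looking up field 'city'
Value: Sydney

Sydney


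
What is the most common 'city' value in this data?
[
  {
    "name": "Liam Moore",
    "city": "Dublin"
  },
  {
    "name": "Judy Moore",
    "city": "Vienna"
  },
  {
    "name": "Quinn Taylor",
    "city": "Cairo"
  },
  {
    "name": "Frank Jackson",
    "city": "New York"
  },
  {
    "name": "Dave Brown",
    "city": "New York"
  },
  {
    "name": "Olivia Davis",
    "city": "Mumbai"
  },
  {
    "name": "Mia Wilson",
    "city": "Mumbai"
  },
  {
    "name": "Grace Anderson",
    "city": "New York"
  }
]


Counting 'city' values across 8 records:

  New York: 3 ###
  Mumbai: 2 ##
  Dublin: 1 #
  Vienna: 1 #
  Cairo: 1 #

Most common: New York (3 times)

New York (3 times)


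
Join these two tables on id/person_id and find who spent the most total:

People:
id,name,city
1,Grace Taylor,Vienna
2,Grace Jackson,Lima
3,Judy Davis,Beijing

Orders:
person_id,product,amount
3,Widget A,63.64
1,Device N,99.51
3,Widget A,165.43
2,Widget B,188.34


Join on: people.id = orders.person_id

Joined rows:
  Judy Davis (Beijing) bought Widget A for $63.64
  Grace Taylor (Vienna) bought Device N for $99.51
  Judy Davis (Beijing) bought Widget A for $165.43
  Grace Jackson (Lima) bought Widget B for $188.34

Total per person:
  Judy Davis: $229.07
  Grace Jackson: $188.34
  Grace Taylor: $99.51

Top spender: Judy Davis ($229.07)

Judy Davis ($229.07)


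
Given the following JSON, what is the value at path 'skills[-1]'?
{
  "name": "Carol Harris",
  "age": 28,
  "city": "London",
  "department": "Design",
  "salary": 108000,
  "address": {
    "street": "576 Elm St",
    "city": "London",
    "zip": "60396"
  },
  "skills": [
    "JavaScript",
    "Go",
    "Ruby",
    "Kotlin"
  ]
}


Query: skills[-1]
Path: skills -> last element
Value: Kotlin

Kotlin


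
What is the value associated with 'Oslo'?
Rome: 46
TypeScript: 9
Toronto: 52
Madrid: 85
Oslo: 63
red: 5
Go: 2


Looking up key 'Oslo'
Value: 63

63


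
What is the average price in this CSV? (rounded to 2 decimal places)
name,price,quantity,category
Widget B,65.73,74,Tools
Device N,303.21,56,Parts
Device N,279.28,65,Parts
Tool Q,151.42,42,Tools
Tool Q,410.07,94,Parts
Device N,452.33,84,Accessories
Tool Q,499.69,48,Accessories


Computing average price:
Values: [65.73, 303.21, 279.28, 151.42, 410.07, 452.33, 499.69]
Sum = 2161.73
Count = 7
Average = 2161.73/7 ≈ 308.82 (rounded to 2 decimal places)

308.82


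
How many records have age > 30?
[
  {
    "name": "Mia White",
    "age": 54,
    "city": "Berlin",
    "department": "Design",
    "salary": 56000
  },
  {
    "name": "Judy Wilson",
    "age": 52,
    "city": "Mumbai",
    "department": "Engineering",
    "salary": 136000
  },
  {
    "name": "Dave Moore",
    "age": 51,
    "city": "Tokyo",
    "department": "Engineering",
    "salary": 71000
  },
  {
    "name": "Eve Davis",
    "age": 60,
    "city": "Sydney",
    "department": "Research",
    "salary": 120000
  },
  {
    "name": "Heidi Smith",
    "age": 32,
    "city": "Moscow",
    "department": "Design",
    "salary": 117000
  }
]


Data: 5 records
Condition: age > 30

Checking each record:
  Mia White: 54 MATCH
  Judy Wilson: 52 MATCH
  Dave Moore: 51 MATCH
  Eve Davis: 60 MATCH
  Heidi Smith: 32 MATCH

Count: 5

5


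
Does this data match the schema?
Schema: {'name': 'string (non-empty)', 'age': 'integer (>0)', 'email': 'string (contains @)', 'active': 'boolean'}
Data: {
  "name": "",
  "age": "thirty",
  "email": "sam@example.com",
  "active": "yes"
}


Validating each field against schema:
  name: FAIL ("" is an empty string)
  age: FAIL ("thirty" is not an integer)
  email: OK (string with @)
  active: FAIL ("yes" is not a boolean)

Result: INVALID (3 errors: name, age, active)

INVALID (3 errors: name, age, active)


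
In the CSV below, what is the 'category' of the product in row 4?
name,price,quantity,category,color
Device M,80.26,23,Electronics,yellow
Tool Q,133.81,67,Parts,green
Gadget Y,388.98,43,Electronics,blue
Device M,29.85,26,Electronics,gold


Query: Row 4 ('Device M'), column 'category'
Value: Electronics

Electronics


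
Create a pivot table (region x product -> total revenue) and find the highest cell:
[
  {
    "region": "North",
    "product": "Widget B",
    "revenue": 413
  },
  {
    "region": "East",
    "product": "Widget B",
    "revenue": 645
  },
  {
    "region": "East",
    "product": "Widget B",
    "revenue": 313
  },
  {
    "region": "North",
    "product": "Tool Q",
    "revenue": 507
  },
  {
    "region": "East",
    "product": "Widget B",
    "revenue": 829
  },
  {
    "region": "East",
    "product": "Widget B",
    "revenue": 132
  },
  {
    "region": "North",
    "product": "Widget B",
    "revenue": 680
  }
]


Pivot: region (rows) x product (columns) -> total revenue

     Tool Q        Widget B    
East             0          1919  
North          507          1093  

Highest: East / Widget B = $1919

East / Widget B = $1919


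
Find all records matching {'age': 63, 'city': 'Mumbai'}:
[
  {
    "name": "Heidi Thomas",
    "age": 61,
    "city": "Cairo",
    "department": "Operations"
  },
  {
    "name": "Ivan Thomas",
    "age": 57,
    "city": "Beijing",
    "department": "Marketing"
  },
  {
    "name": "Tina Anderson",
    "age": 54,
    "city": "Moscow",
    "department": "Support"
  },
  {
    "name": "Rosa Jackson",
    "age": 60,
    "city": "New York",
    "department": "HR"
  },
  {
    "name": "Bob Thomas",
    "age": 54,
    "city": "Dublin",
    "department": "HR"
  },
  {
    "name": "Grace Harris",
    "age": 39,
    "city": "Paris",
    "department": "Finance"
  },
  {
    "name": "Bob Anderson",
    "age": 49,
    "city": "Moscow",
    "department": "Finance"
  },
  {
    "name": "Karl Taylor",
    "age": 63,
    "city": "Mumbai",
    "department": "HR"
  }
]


Search criteria: {'age': 63, 'city': 'Mumbai'}

Checking 8 records:
  Heidi Thomas: {age: 61, city: Cairo}
  Ivan Thomas: {age: 57, city: Beijing}
  Tina Anderson: {age: 54, city: Moscow}
  Rosa Jackson: {age: 60, city: New York}
  Bob Thomas: {age: 54, city: Dublin}
  Grace Harris: {age: 39, city: Paris}
  Bob Anderson: {age: 49, city: Moscow}
  Karl Taylor: {age: 63, city: Mumbai} <-- MATCH

Matches: ["Karl Taylor"]

["Karl Taylor"]


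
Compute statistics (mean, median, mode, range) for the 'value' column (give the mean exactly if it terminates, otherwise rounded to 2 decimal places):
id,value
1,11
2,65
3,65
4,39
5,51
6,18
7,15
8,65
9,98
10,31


Data: [11, 65, 65, 39, 51, 18, 15, 65, 98, 31]
Count: 10
Sum: 458
Mean: 458/10 = 45.8
Sorted: [11, 15, 18, 31, 39, 51, 65, 65, 65, 98]
Median: 45.0
Mode: 65 (3 times)
Range: 98 - 11 = 87
Min: 11, Max: 98

mean=45.8, median=45.0, mode=65, range=87


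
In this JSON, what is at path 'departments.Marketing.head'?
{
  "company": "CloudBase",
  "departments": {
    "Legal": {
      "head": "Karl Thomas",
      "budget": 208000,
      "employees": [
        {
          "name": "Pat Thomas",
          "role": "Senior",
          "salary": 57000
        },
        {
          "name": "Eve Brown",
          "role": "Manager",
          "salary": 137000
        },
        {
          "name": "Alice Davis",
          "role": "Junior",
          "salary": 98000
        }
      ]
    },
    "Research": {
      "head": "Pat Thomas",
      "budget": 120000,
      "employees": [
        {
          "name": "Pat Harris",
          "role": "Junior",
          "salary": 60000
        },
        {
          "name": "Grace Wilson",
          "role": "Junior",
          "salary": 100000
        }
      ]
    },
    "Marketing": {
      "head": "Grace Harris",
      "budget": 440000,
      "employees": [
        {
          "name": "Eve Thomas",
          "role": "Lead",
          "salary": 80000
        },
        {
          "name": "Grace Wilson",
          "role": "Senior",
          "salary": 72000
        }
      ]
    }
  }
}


Path: departments.Marketing.head

Navigate:
  -> departments
  -> Marketing
  -> head = 'Grace Harris'

Grace Harris


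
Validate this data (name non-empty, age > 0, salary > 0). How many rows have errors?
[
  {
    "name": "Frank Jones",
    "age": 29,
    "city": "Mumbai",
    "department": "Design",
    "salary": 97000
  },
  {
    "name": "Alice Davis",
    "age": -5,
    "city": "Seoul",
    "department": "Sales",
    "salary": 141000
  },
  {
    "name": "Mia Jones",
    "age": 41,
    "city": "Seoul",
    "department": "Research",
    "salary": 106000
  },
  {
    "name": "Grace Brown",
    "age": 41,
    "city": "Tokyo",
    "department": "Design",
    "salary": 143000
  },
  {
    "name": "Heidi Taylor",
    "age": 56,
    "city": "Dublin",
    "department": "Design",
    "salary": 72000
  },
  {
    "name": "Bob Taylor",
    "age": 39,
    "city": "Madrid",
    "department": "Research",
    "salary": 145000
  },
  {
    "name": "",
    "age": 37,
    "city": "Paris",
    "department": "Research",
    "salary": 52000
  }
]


Validating 7 records:
Rules: name non-empty, age > 0, salary > 0

  Row 1 (Frank Jones): OK
  Row 2 (Alice Davis): negative age: -5
  Row 3 (Mia Jones): OK
  Row 4 (Grace Brown): OK
  Row 5 (Heidi Taylor): OK
  Row 6 (Bob Taylor): OK
  Row 7 (???): empty name

Total errors: 2

2 errors


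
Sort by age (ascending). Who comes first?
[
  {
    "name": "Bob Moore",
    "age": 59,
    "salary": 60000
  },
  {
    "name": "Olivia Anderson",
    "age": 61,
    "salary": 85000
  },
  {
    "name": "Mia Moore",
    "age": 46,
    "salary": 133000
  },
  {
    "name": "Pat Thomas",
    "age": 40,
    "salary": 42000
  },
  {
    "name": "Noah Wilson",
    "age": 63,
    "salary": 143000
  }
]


Sort by: age (ascending)

Sorted order:
  1. Pat Thomas (age = 40)
  2. Mia Moore (age = 46)
  3. Bob Moore (age = 59)
  4. Olivia Anderson (age = 61)
  5. Noah Wilson (age = 63)

First: Pat Thomas

Pat Thomas


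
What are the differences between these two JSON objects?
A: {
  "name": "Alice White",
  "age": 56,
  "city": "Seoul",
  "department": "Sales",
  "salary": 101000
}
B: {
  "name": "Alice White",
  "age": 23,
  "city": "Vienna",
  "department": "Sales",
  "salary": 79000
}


Comparing each field (in key order):
  name: same
  age: DIFFERENT
  city: DIFFERENT
  department: same
  salary: DIFFERENT
Differences:
  age: 56 -> 23
  city: Seoul -> Vienna
  salary: 101000 -> 79000

3 field(s) changed

3 changes: age, city, salary


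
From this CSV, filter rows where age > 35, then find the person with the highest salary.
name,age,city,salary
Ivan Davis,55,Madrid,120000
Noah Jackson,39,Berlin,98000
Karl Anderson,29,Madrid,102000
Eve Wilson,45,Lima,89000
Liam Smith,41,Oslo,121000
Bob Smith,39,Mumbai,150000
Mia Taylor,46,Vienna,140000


Filter: age > 35
Sort by: salary (descending)

Filtered records (6):
  Bob Smith, age 39, salary $150000
  Mia Taylor, age 46, salary $140000
  Liam Smith, age 41, salary $121000
  Ivan Davis, age 55, salary $120000
  Noah Jackson, age 39, salary $98000
  Eve Wilson, age 45, salary $89000

Highest salary: Bob Smith ($150000)

Bob Smith


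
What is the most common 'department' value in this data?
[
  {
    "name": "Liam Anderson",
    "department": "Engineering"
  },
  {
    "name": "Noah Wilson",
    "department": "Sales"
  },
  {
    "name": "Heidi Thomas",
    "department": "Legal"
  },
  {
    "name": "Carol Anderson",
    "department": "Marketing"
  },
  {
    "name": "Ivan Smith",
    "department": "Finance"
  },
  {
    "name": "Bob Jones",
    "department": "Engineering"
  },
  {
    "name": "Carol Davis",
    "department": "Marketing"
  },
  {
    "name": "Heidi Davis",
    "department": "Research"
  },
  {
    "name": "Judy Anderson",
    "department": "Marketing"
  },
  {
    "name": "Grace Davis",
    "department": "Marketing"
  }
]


Counting 'department' values across 10 records:

  Marketing: 4 ####
  Engineering: 2 ##
  Sales: 1 #
  Legal: 1 #
  Finance: 1 #
  Research: 1 #

Most common: Marketing (4 times)

Marketing (4 times)


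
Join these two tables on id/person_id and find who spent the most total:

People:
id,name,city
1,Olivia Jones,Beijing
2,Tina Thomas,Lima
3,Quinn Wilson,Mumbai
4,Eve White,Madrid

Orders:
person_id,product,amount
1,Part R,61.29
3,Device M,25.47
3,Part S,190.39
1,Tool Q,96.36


Join on: people.id = orders.person_id

Joined rows:
  Olivia Jones (Beijing) bought Part R for $61.29
  Quinn Wilson (Mumbai) bought Device M for $25.47
  Quinn Wilson (Mumbai) bought Part S for $190.39
  Olivia Jones (Beijing) bought Tool Q for $96.36

Total per person:
  Quinn Wilson: $215.86
  Olivia Jones: $157.65

Top spender: Quinn Wilson ($215.86)

Quinn Wilson ($215.86)


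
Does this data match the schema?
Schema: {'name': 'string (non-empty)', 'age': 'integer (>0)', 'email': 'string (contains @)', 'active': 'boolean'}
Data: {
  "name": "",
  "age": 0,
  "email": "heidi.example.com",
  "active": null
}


Validating each field against schema:
  name: FAIL ("" is an empty string)
  age: FAIL (0 is not > 0)
  email: FAIL ("heidi.example.com" does not contain @)
  active: FAIL (null is not a boolean)

Result: INVALID (4 errors: name, age, email, active)

INVALID (4 errors: name, age, email, active)
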